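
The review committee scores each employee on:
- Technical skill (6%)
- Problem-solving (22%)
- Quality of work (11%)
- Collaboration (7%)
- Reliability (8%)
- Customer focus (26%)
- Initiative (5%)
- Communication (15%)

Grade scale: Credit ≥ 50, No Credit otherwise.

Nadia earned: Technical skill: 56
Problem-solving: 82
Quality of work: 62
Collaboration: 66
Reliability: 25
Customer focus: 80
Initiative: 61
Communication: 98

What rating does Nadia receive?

Weighted total:
  Technical skill 56 × 0.06 = 3.36
  Problem-solving 82 × 0.22 = 18.04
  Quality of work 62 × 0.11 = 6.82
  Collaboration 66 × 0.07 = 4.62
  Reliability 25 × 0.08 = 2
  Customer focus 80 × 0.26 = 20.8
  Initiative 61 × 0.05 = 3.05
  Communication 98 × 0.15 = 14.7
Sum = 73.39
73.39 ≥ 50 → Credit

Credit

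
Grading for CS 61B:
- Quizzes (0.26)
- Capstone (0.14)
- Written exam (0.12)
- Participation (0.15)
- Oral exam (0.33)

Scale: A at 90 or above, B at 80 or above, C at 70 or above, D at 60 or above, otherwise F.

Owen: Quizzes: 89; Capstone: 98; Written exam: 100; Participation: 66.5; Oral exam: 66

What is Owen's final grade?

Weighted total:
  Quizzes 89 × 0.26 = 23.14
  Capstone 98 × 0.14 = 13.72
  Written exam 100 × 0.12 = 12
  Participation 66.5 × 0.15 = 9.975
  Oral exam 66 × 0.33 = 21.78
Sum = 80.615
80.615 is ≥ 80 and < 90 → B

B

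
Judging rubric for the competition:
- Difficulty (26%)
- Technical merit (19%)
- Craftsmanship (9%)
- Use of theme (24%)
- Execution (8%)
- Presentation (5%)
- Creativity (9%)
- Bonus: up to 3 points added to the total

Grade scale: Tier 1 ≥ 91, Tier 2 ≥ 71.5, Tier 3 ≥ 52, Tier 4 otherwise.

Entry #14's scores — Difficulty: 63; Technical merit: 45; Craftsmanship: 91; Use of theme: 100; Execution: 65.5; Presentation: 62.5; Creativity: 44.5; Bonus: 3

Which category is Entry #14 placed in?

Weighted total:
  Difficulty 63 × 0.26 = 16.38
  Technical merit 45 × 0.19 = 8.55
  Craftsmanship 91 × 0.09 = 8.19
  Use of theme 100 × 0.24 = 24
  Execution 65.5 × 0.08 = 5.24
  Presentation 62.5 × 0.05 = 3.125
  Creativity 44.5 × 0.09 = 4.005
Sum = 69.49
Bonus: 69.49 + 3 = 72.49
72.49 is ≥ 71.5 and < 91 → Tier 2

Tier 2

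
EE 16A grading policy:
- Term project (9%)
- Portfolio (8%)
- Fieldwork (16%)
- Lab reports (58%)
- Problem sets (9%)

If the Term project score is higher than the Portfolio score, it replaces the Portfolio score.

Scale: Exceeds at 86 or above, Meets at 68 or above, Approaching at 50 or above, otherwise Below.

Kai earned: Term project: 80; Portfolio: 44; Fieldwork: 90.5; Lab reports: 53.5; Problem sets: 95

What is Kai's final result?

Term project (80) > Portfolio (44), so Portfolio counts as 80.
Weighted total:
  Term project 80 × 0.09 = 7.2
  Portfolio 80 × 0.08 = 6.4
  Fieldwork 90.5 × 0.16 = 14.48
  Lab reports 53.5 × 0.58 = 31.03
  Problem sets 95 × 0.09 = 8.55
Sum = 67.66
67.66 is ≥ 50 and < 68 → Approaching

Approaching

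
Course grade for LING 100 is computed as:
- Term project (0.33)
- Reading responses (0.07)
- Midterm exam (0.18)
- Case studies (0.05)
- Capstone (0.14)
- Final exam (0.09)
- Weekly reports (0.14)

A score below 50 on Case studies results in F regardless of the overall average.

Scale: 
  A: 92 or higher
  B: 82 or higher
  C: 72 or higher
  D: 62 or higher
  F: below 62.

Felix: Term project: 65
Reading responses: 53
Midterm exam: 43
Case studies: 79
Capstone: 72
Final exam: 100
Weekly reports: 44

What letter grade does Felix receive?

D

Case studies score 79 ≥ 50: minimum met.
Weighted total:
  Term project 65 × 0.33 = 21.45
  Reading responses 53 × 0.07 = 3.71
  Midterm exam 43 × 0.18 = 7.74
  Case studies 79 × 0.05 = 3.95
  Capstone 72 × 0.14 = 10.08
  Final exam 100 × 0.09 = 9
  Weekly reports 44 × 0.14 = 6.16
Sum = 62.09
62.09 is ≥ 62 and < 72 → D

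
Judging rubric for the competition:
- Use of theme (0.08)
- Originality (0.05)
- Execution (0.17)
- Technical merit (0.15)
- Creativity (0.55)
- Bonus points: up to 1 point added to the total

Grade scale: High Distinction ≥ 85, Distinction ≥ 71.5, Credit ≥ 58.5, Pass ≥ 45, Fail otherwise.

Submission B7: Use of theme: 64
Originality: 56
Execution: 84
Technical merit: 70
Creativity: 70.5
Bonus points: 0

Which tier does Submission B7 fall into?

Credit

Weighted total:
  Use of theme 64 × 0.08 = 5.12
  Originality 56 × 0.05 = 2.8
  Execution 84 × 0.17 = 14.28
  Technical merit 70 × 0.15 = 10.5
  Creativity 70.5 × 0.55 = 38.775
Sum = 71.475
Bonus points: 71.475 + 0 = 71.475
71.475 is ≥ 58.5 and < 71.5 → Credit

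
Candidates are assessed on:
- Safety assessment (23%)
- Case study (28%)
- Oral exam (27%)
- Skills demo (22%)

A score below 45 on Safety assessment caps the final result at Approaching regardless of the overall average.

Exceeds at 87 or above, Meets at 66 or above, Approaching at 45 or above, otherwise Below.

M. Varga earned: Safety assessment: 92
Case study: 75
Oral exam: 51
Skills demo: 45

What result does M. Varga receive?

Safety assessment score 92 ≥ 45: minimum met.
Weighted total:
  Safety assessment 92 × 0.23 = 21.16
  Case study 75 × 0.28 = 21
  Oral exam 51 × 0.27 = 13.77
  Skills demo 45 × 0.22 = 9.9
Sum = 65.83
65.83 is ≥ 45 and < 66 → Approaching

Approaching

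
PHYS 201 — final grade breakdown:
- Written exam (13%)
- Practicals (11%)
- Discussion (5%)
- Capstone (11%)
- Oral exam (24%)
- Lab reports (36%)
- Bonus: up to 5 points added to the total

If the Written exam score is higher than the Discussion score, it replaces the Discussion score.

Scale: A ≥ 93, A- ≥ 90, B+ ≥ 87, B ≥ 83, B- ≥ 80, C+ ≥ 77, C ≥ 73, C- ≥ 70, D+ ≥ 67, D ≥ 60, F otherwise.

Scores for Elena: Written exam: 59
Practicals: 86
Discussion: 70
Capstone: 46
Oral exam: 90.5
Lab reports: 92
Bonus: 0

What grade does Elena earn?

B-

Written exam (59) ≤ Discussion (70), so Discussion stays at 70.
Weighted total:
  Written exam 59 × 0.13 = 7.67
  Practicals 86 × 0.11 = 9.46
  Discussion 70 × 0.05 = 3.5
  Capstone 46 × 0.11 = 5.06
  Oral exam 90.5 × 0.24 = 21.72
  Lab reports 92 × 0.36 = 33.12
Sum = 80.53
Bonus: 80.53 + 0 = 80.53
80.53 is ≥ 80 and < 83 → B-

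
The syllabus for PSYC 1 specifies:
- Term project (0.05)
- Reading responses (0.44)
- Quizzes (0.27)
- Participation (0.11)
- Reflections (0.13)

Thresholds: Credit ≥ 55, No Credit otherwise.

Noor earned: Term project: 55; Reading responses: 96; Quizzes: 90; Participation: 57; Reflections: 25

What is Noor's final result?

Weighted total:
  Term project 55 × 0.05 = 2.75
  Reading responses 96 × 0.44 = 42.24
  Quizzes 90 × 0.27 = 24.3
  Participation 57 × 0.11 = 6.27
  Reflections 25 × 0.13 = 3.25
Sum = 78.81
78.81 ≥ 55 → Credit

Credit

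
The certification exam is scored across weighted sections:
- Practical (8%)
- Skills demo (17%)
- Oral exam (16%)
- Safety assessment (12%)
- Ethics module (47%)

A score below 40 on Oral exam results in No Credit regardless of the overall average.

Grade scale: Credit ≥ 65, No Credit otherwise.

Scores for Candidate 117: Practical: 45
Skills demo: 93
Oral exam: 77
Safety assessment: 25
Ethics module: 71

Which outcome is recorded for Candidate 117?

Credit

Oral exam score 77 ≥ 40: minimum met.
Weighted total:
  Practical 45 × 0.08 = 3.6
  Skills demo 93 × 0.17 = 15.81
  Oral exam 77 × 0.16 = 12.32
  Safety assessment 25 × 0.12 = 3
  Ethics module 71 × 0.47 = 33.37
Sum = 68.1
68.1 ≥ 65 → Credit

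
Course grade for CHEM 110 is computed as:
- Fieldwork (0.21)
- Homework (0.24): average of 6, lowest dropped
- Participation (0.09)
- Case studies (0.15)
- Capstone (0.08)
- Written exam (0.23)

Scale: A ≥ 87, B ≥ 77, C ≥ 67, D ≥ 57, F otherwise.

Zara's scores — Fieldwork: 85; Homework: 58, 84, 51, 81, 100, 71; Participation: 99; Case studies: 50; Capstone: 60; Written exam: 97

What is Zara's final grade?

Homework: drop 51 → average of remaining 5 = 394/5 = 78.8
Weighted total:
  Fieldwork 85 × 0.21 = 17.85
  Homework 78.8 × 0.24 = 18.912
  Participation 99 × 0.09 = 8.91
  Case studies 50 × 0.15 = 7.5
  Capstone 60 × 0.08 = 4.8
  Written exam 97 × 0.23 = 22.31
Sum = 80.282
80.282 is ≥ 77 and < 87 → B

B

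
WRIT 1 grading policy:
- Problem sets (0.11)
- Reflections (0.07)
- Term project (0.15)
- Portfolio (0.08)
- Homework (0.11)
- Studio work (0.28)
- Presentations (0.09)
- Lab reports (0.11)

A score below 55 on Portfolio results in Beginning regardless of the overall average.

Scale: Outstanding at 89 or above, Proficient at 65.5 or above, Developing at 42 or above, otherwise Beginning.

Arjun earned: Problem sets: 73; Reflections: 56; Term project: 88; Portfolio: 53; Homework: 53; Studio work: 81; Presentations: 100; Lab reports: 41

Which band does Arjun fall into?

Portfolio score 53 < 55: minimum not met.
Weighted total:
  Problem sets 73 × 0.11 = 8.03
  Reflections 56 × 0.07 = 3.92
  Term project 88 × 0.15 = 13.2
  Portfolio 53 × 0.08 = 4.24
  Homework 53 × 0.11 = 5.83
  Studio work 81 × 0.28 = 22.68
  Presentations 100 × 0.09 = 9
  Lab reports 41 × 0.11 = 4.51
Sum = 71.41
Because the Portfolio minimum was not met, the result is Beginning.

Beginning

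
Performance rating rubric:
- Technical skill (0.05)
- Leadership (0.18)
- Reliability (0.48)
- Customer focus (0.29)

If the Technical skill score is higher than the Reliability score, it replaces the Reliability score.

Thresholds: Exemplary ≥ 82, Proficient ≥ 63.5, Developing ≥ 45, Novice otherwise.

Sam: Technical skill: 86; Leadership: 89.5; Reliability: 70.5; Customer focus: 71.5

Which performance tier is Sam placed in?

Exemplary

Technical skill (86) > Reliability (70.5), so Reliability counts as 86.
Weighted total:
  Technical skill 86 × 0.05 = 4.3
  Leadership 89.5 × 0.18 = 16.11
  Reliability 86 × 0.48 = 41.28
  Customer focus 71.5 × 0.29 = 20.735
Sum = 82.425
82.425 ≥ 82 → Exemplary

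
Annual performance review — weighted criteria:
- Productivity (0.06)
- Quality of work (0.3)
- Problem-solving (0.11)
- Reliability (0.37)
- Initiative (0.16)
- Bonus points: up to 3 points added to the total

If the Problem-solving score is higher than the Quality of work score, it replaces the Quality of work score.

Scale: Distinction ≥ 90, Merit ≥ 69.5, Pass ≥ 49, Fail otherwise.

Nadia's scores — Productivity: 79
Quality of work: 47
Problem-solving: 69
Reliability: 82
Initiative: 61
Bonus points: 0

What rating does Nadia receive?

Problem-solving (69) > Quality of work (47), so Quality of work counts as 69.
Weighted total:
  Productivity 79 × 0.06 = 4.74
  Quality of work 69 × 0.3 = 20.7
  Problem-solving 69 × 0.11 = 7.59
  Reliability 82 × 0.37 = 30.34
  Initiative 61 × 0.16 = 9.76
Sum = 73.13
Bonus points: 73.13 + 0 = 73.13
73.13 is ≥ 69.5 and < 90 → Merit

Merit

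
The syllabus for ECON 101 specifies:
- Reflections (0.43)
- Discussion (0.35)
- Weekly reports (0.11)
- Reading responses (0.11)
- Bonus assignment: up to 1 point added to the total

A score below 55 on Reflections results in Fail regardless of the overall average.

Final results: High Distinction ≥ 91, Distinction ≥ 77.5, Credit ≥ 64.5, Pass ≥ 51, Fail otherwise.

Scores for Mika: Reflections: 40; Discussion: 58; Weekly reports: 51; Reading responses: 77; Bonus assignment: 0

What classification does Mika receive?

Reflections score 40 < 55: minimum not met.
Weighted total:
  Reflections 40 × 0.43 = 17.2
  Discussion 58 × 0.35 = 20.3
  Weekly reports 51 × 0.11 = 5.61
  Reading responses 77 × 0.11 = 8.47
Sum = 51.58
Bonus assignment: 51.58 + 0 = 51.58
Because the Reflections minimum was not met, the result is Fail.

Fail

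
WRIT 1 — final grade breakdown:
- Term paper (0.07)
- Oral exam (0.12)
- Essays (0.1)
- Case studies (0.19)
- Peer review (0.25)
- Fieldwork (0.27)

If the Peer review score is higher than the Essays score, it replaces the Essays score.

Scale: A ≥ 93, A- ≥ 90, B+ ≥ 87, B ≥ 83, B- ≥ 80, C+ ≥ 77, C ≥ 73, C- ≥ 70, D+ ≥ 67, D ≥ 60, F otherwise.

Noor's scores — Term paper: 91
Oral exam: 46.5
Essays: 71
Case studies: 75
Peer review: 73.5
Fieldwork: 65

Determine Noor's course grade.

D+

Peer review (73.5) > Essays (71), so Essays counts as 73.5.
Weighted total:
  Term paper 91 × 0.07 = 6.37
  Oral exam 46.5 × 0.12 = 5.58
  Essays 73.5 × 0.1 = 7.35
  Case studies 75 × 0.19 = 14.25
  Peer review 73.5 × 0.25 = 18.375
  Fieldwork 65 × 0.27 = 17.55
Sum = 69.475
69.475 is ≥ 67 and < 70 → D+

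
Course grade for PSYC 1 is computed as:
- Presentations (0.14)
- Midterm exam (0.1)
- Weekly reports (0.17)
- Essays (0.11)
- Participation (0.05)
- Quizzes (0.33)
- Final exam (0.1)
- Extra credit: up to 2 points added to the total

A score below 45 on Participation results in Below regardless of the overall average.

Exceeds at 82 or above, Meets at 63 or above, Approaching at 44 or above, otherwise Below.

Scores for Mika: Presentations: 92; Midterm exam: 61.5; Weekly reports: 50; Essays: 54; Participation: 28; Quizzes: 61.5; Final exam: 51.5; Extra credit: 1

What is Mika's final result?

Participation score 28 < 45: minimum not met.
Weighted total:
  Presentations 92 × 0.14 = 12.88
  Midterm exam 61.5 × 0.1 = 6.15
  Weekly reports 50 × 0.17 = 8.5
  Essays 54 × 0.11 = 5.94
  Participation 28 × 0.05 = 1.4
  Quizzes 61.5 × 0.33 = 20.295
  Final exam 51.5 × 0.1 = 5.15
Sum = 60.315
Extra credit: 60.315 + 1 = 61.315
Because the Participation minimum was not met, the result is Below.

Below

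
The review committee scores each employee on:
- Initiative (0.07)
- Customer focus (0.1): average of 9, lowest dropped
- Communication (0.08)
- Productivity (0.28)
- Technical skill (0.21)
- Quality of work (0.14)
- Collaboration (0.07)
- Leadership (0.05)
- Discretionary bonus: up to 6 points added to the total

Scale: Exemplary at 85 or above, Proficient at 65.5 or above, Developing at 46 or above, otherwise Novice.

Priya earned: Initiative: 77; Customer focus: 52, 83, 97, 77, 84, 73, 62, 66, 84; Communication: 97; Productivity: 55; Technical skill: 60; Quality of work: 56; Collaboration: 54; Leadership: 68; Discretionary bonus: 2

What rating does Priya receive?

Customer focus: drop 52 → average of remaining 8 = 626/8 = 78.25
Weighted total:
  Initiative 77 × 0.07 = 5.39
  Customer focus 78.25 × 0.1 = 7.825
  Communication 97 × 0.08 = 7.76
  Productivity 55 × 0.28 = 15.4
  Technical skill 60 × 0.21 = 12.6
  Quality of work 56 × 0.14 = 7.84
  Collaboration 54 × 0.07 = 3.78
  Leadership 68 × 0.05 = 3.4
Sum = 63.995
Discretionary bonus: 63.995 + 2 = 65.995
65.995 is ≥ 65.5 and < 85 → Proficient

Proficient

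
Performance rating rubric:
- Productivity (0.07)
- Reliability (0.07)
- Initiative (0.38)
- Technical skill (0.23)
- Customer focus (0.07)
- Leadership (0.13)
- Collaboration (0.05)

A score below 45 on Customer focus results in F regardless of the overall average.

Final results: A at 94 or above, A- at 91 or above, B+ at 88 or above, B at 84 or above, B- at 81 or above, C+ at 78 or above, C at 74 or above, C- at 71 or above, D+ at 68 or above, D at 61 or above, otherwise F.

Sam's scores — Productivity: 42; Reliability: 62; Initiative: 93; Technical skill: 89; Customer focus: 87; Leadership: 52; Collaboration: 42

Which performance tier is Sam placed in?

C+

Customer focus score 87 ≥ 45: minimum met.
Weighted total:
  Productivity 42 × 0.07 = 2.94
  Reliability 62 × 0.07 = 4.34
  Initiative 93 × 0.38 = 35.34
  Technical skill 89 × 0.23 = 20.47
  Customer focus 87 × 0.07 = 6.09
  Leadership 52 × 0.13 = 6.76
  Collaboration 42 × 0.05 = 2.1
Sum = 78.04
78.04 is ≥ 78 and < 81 → C+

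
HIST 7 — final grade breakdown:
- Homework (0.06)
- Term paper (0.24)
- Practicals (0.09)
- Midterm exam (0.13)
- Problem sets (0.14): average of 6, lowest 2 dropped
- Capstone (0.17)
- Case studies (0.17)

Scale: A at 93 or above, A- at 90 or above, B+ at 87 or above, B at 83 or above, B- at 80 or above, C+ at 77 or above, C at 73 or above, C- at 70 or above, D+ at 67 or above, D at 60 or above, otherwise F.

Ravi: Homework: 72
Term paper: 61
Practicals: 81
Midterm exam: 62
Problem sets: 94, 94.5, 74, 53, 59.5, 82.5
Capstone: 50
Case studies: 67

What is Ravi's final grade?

Problem sets: drop 53, 59.5 → average of remaining 4 = 345/4 = 86.25
Weighted total:
  Homework 72 × 0.06 = 4.32
  Term paper 61 × 0.24 = 14.64
  Practicals 81 × 0.09 = 7.29
  Midterm exam 62 × 0.13 = 8.06
  Problem sets 86.25 × 0.14 = 12.075
  Capstone 50 × 0.17 = 8.5
  Case studies 67 × 0.17 = 11.39
Sum = 66.275
66.275 is ≥ 60 and < 67 → D

D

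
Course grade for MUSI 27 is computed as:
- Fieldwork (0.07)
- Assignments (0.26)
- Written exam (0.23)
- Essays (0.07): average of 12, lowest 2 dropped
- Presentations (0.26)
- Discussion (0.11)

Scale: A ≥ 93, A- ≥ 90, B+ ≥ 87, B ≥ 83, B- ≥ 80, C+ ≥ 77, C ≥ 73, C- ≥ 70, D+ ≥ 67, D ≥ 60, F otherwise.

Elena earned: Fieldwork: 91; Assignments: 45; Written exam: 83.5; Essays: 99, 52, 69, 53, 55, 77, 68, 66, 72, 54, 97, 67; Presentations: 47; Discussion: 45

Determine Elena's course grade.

Essays: drop 52, 53 → average of remaining 10 = 724/10 = 72.4
Weighted total:
  Fieldwork 91 × 0.07 = 6.37
  Assignments 45 × 0.26 = 11.7
  Written exam 83.5 × 0.23 = 19.205
  Essays 72.4 × 0.07 = 5.068
  Presentations 47 × 0.26 = 12.22
  Discussion 45 × 0.11 = 4.95
Sum = 59.513
59.513 < 60 → F

F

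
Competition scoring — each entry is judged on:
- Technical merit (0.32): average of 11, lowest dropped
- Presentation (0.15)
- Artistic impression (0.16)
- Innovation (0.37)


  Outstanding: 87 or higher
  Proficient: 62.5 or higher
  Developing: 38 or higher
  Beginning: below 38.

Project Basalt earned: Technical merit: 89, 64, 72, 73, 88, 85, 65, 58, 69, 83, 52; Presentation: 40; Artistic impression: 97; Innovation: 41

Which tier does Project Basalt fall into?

Developing

Technical merit: drop 52 → average of remaining 10 = 746/10 = 74.6
Weighted total:
  Technical merit 74.6 × 0.32 = 23.872
  Presentation 40 × 0.15 = 6
  Artistic impression 97 × 0.16 = 15.52
  Innovation 41 × 0.37 = 15.17
Sum = 60.562
60.562 is ≥ 38 and < 62.5 → Developing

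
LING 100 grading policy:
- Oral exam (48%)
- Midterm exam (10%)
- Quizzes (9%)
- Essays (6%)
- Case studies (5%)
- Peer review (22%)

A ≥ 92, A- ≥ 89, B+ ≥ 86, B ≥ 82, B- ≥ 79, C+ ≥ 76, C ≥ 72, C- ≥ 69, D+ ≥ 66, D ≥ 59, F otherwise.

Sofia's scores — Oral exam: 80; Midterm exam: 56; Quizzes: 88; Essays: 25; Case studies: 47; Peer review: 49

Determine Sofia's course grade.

D+

Weighted total:
  Oral exam 80 × 0.48 = 38.4
  Midterm exam 56 × 0.1 = 5.6
  Quizzes 88 × 0.09 = 7.92
  Essays 25 × 0.06 = 1.5
  Case studies 47 × 0.05 = 2.35
  Peer review 49 × 0.22 = 10.78
Sum = 66.55
66.55 is ≥ 66 and < 69 → D+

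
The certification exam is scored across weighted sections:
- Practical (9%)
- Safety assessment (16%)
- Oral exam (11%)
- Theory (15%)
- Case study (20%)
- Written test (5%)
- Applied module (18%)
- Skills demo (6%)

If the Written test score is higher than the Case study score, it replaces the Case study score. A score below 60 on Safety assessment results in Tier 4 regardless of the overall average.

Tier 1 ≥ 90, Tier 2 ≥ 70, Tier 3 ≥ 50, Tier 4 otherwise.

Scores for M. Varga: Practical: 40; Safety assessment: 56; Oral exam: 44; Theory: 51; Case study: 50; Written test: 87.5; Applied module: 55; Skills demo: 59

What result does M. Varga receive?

Written test (87.5) > Case study (50), so Case study counts as 87.5.
Safety assessment score 56 < 60: minimum not met.
Weighted total:
  Practical 40 × 0.09 = 3.6
  Safety assessment 56 × 0.16 = 8.96
  Oral exam 44 × 0.11 = 4.84
  Theory 51 × 0.15 = 7.65
  Case study 87.5 × 0.2 = 17.5
  Written test 87.5 × 0.05 = 4.375
  Applied module 55 × 0.18 = 9.9
  Skills demo 59 × 0.06 = 3.54
Sum = 60.365
Because the Safety assessment minimum was not met, the result is Tier 4.

Tier 4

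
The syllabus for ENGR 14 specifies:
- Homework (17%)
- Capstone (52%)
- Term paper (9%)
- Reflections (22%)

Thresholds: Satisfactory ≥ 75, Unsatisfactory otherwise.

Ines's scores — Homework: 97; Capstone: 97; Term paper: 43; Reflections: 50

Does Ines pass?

Weighted total:
  Homework 97 × 0.17 = 16.49
  Capstone 97 × 0.52 = 50.44
  Term paper 43 × 0.09 = 3.87
  Reflections 50 × 0.22 = 11
Sum = 81.8
81.8 ≥ 75 → Satisfactory

Satisfactory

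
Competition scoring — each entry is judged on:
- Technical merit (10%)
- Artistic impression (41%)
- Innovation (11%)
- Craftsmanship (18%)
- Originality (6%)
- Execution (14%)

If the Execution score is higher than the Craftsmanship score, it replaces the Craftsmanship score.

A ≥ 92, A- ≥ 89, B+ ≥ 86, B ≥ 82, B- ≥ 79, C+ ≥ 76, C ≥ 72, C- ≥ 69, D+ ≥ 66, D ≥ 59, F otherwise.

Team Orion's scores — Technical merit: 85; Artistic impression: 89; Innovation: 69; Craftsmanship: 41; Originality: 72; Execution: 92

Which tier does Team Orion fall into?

B+

Execution (92) > Craftsmanship (41), so Craftsmanship counts as 92.
Weighted total:
  Technical merit 85 × 0.1 = 8.5
  Artistic impression 89 × 0.41 = 36.49
  Innovation 69 × 0.11 = 7.59
  Craftsmanship 92 × 0.18 = 16.56
  Originality 72 × 0.06 = 4.32
  Execution 92 × 0.14 = 12.88
Sum = 86.34
86.34 is ≥ 86 and < 89 → B+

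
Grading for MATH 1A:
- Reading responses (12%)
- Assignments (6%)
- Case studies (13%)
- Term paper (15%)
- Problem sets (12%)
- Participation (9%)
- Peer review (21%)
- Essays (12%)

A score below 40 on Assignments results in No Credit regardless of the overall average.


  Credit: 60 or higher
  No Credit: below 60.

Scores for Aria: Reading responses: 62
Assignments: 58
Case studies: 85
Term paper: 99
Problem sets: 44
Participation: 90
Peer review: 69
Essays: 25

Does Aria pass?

Credit

Assignments score 58 ≥ 40: minimum met.
Weighted total:
  Reading responses 62 × 0.12 = 7.44
  Assignments 58 × 0.06 = 3.48
  Case studies 85 × 0.13 = 11.05
  Term paper 99 × 0.15 = 14.85
  Problem sets 44 × 0.12 = 5.28
  Participation 90 × 0.09 = 8.1
  Peer review 69 × 0.21 = 14.49
  Essays 25 × 0.12 = 3
Sum = 67.69
67.69 ≥ 60 → Credit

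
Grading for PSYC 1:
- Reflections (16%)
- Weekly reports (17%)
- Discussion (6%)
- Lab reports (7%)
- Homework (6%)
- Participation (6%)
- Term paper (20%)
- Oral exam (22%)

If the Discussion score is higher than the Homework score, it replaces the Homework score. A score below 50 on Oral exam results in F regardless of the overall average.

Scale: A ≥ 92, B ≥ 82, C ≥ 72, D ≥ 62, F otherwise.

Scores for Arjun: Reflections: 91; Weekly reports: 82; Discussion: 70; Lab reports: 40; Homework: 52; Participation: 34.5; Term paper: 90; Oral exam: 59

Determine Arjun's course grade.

Discussion (70) > Homework (52), so Homework counts as 70.
Oral exam score 59 ≥ 50: minimum met.
Weighted total:
  Reflections 91 × 0.16 = 14.56
  Weekly reports 82 × 0.17 = 13.94
  Discussion 70 × 0.06 = 4.2
  Lab reports 40 × 0.07 = 2.8
  Homework 70 × 0.06 = 4.2
  Participation 34.5 × 0.06 = 2.07
  Term paper 90 × 0.2 = 18
  Oral exam 59 × 0.22 = 12.98
Sum = 72.75
72.75 is ≥ 72 and < 82 → C

C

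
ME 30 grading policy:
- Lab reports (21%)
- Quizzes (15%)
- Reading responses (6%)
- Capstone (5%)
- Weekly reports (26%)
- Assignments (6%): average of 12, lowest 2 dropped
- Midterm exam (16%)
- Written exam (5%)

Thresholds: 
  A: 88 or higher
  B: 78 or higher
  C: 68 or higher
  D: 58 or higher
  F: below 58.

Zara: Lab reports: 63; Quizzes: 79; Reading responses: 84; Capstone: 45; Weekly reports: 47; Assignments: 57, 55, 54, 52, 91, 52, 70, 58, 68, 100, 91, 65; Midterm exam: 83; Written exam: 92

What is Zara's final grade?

Assignments: drop 52, 52 → average of remaining 10 = 709/10 = 70.9
Weighted total:
  Lab reports 63 × 0.21 = 13.23
  Quizzes 79 × 0.15 = 11.85
  Reading responses 84 × 0.06 = 5.04
  Capstone 45 × 0.05 = 2.25
  Weekly reports 47 × 0.26 = 12.22
  Assignments 70.9 × 0.06 = 4.254
  Midterm exam 83 × 0.16 = 13.28
  Written exam 92 × 0.05 = 4.6
Sum = 66.724
66.724 is ≥ 58 and < 68 → D

D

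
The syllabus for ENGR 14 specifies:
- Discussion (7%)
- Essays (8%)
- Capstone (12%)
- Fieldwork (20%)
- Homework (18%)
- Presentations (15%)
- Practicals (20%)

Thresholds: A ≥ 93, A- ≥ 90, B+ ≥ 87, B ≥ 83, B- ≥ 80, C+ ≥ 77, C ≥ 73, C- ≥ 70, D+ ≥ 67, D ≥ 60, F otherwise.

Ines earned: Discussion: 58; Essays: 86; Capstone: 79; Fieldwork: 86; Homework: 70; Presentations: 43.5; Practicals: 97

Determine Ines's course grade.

Weighted total:
  Discussion 58 × 0.07 = 4.06
  Essays 86 × 0.08 = 6.88
  Capstone 79 × 0.12 = 9.48
  Fieldwork 86 × 0.2 = 17.2
  Homework 70 × 0.18 = 12.6
  Presentations 43.5 × 0.15 = 6.525
  Practicals 97 × 0.2 = 19.4
Sum = 76.145
76.145 is ≥ 73 and < 77 → C

C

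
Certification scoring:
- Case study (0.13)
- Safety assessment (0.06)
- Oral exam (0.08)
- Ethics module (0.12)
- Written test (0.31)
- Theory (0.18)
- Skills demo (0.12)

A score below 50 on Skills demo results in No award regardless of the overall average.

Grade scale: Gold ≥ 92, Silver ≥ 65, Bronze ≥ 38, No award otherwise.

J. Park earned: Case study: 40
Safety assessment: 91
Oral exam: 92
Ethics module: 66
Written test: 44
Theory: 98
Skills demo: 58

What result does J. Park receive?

Bronze

Skills demo score 58 ≥ 50: minimum met.
Weighted total:
  Case study 40 × 0.13 = 5.2
  Safety assessment 91 × 0.06 = 5.46
  Oral exam 92 × 0.08 = 7.36
  Ethics module 66 × 0.12 = 7.92
  Written test 44 × 0.31 = 13.64
  Theory 98 × 0.18 = 17.64
  Skills demo 58 × 0.12 = 6.96
Sum = 64.18
64.18 is ≥ 38 and < 65 → Bronze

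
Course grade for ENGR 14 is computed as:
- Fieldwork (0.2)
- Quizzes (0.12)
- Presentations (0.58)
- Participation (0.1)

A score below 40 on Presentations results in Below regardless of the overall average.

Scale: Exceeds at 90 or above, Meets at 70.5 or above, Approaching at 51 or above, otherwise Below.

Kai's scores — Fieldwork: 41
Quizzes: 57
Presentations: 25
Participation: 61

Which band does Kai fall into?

Below

Presentations score 25 < 40: minimum not met.
Weighted total:
  Fieldwork 41 × 0.2 = 8.2
  Quizzes 57 × 0.12 = 6.84
  Presentations 25 × 0.58 = 14.5
  Participation 61 × 0.1 = 6.1
Sum = 35.64
Because the Presentations minimum was not met, the result is Below.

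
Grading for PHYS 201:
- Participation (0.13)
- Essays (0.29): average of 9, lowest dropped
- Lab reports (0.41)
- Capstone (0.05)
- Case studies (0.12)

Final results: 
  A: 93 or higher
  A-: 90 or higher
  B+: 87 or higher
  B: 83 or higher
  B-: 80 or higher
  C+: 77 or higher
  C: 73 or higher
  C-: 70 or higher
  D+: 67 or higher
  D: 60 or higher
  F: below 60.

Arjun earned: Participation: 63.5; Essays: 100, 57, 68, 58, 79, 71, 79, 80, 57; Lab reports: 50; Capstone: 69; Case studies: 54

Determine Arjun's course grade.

D

Essays: drop 57 → average of remaining 8 = 592/8 = 74
Weighted total:
  Participation 63.5 × 0.13 = 8.255
  Essays 74 × 0.29 = 21.46
  Lab reports 50 × 0.41 = 20.5
  Capstone 69 × 0.05 = 3.45
  Case studies 54 × 0.12 = 6.48
Sum = 60.145
60.145 is ≥ 60 and < 67 → D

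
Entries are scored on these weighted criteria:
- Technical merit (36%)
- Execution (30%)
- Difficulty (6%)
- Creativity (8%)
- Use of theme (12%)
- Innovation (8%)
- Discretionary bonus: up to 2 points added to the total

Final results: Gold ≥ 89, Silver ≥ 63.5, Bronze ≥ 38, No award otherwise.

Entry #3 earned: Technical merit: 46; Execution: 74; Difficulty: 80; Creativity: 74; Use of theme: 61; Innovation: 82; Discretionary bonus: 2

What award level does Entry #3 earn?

Silver

Weighted total:
  Technical merit 46 × 0.36 = 16.56
  Execution 74 × 0.3 = 22.2
  Difficulty 80 × 0.06 = 4.8
  Creativity 74 × 0.08 = 5.92
  Use of theme 61 × 0.12 = 7.32
  Innovation 82 × 0.08 = 6.56
Sum = 63.36
Discretionary bonus: 63.36 + 2 = 65.36
65.36 is ≥ 63.5 and < 89 → Silver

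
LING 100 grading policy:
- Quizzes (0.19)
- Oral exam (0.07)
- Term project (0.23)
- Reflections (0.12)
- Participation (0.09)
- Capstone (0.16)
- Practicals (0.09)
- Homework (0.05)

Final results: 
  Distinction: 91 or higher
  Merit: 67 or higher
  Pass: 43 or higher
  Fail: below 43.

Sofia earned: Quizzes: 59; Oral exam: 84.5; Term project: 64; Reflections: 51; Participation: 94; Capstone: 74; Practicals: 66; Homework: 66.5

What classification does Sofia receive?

Merit

Weighted total:
  Quizzes 59 × 0.19 = 11.21
  Oral exam 84.5 × 0.07 = 5.915
  Term project 64 × 0.23 = 14.72
  Reflections 51 × 0.12 = 6.12
  Participation 94 × 0.09 = 8.46
  Capstone 74 × 0.16 = 11.84
  Practicals 66 × 0.09 = 5.94
  Homework 66.5 × 0.05 = 3.325
Sum = 67.53
67.53 is ≥ 67 and < 91 → Merit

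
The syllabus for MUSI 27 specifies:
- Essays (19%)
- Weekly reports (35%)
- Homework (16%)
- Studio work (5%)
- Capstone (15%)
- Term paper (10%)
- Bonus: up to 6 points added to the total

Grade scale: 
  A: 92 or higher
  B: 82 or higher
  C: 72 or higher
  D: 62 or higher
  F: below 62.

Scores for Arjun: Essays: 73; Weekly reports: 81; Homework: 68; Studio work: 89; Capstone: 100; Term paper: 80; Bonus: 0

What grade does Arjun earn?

C

Weighted total:
  Essays 73 × 0.19 = 13.87
  Weekly reports 81 × 0.35 = 28.35
  Homework 68 × 0.16 = 10.88
  Studio work 89 × 0.05 = 4.45
  Capstone 100 × 0.15 = 15
  Term paper 80 × 0.1 = 8
Sum = 80.55
Bonus: 80.55 + 0 = 80.55
80.55 is ≥ 72 and < 82 → C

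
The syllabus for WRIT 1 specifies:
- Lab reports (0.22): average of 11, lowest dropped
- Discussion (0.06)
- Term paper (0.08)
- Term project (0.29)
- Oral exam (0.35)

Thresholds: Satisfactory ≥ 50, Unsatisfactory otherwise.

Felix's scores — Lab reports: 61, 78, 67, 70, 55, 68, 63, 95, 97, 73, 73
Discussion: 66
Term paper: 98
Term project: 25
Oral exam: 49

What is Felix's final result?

Lab reports: drop 55 → average of remaining 10 = 745/10 = 74.5
Weighted total:
  Lab reports 74.5 × 0.22 = 16.39
  Discussion 66 × 0.06 = 3.96
  Term paper 98 × 0.08 = 7.84
  Term project 25 × 0.29 = 7.25
  Oral exam 49 × 0.35 = 17.15
Sum = 52.59
52.59 ≥ 50 → Satisfactory

Satisfactory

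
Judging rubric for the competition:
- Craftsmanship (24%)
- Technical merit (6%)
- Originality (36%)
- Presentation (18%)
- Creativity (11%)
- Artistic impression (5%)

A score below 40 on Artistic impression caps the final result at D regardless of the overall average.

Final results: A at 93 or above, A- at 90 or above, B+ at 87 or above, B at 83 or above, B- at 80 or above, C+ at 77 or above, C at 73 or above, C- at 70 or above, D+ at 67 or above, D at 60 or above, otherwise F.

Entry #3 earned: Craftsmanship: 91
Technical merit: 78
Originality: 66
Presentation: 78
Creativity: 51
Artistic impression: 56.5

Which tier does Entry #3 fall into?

Artistic impression score 56.5 ≥ 40: minimum met.
Weighted total:
  Craftsmanship 91 × 0.24 = 21.84
  Technical merit 78 × 0.06 = 4.68
  Originality 66 × 0.36 = 23.76
  Presentation 78 × 0.18 = 14.04
  Creativity 51 × 0.11 = 5.61
  Artistic impression 56.5 × 0.05 = 2.825
Sum = 72.755
72.755 is ≥ 70 and < 73 → C-

C-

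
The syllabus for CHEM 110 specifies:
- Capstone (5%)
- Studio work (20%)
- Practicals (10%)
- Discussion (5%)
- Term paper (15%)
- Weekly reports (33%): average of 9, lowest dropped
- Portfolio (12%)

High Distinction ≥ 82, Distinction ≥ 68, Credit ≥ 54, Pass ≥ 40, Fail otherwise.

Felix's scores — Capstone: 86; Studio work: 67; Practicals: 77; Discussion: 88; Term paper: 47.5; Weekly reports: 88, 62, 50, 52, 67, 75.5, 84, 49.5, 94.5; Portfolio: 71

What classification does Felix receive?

Distinction

Weekly reports: drop 49.5 → average of remaining 8 = 573/8 = 71.625
Weighted total:
  Capstone 86 × 0.05 = 4.3
  Studio work 67 × 0.2 = 13.4
  Practicals 77 × 0.1 = 7.7
  Discussion 88 × 0.05 = 4.4
  Term paper 47.5 × 0.15 = 7.125
  Weekly reports 71.625 × 0.33 = 23.63625
  Portfolio 71 × 0.12 = 8.52
Sum = 69.08125
69.08125 is ≥ 68 and < 82 → Distinction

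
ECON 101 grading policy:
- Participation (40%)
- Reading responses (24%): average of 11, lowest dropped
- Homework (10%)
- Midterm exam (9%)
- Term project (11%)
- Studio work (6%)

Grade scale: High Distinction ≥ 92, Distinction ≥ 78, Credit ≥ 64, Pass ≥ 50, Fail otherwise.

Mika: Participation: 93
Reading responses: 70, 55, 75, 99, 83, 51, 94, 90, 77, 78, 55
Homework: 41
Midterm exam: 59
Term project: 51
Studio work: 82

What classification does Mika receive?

Reading responses: drop 51 → average of remaining 10 = 776/10 = 77.6
Weighted total:
  Participation 93 × 0.4 = 37.2
  Reading responses 77.6 × 0.24 = 18.624
  Homework 41 × 0.1 = 4.1
  Midterm exam 59 × 0.09 = 5.31
  Term project 51 × 0.11 = 5.61
  Studio work 82 × 0.06 = 4.92
Sum = 75.764
75.764 is ≥ 64 and < 78 → Credit

Credit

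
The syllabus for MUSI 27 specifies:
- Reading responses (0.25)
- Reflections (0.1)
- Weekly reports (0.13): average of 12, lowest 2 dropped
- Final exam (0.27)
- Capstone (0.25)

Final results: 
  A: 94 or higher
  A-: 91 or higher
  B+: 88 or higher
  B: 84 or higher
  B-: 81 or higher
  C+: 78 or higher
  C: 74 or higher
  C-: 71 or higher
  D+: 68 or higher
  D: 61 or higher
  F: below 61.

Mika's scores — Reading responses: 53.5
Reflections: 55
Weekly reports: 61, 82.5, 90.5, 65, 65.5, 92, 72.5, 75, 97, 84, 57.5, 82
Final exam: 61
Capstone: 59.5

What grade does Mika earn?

F

Weekly reports: drop 57.5, 61 → average of remaining 10 = 806/10 = 80.6
Weighted total:
  Reading responses 53.5 × 0.25 = 13.375
  Reflections 55 × 0.1 = 5.5
  Weekly reports 80.6 × 0.13 = 10.478
  Final exam 61 × 0.27 = 16.47
  Capstone 59.5 × 0.25 = 14.875
Sum = 60.698
60.698 < 61 → F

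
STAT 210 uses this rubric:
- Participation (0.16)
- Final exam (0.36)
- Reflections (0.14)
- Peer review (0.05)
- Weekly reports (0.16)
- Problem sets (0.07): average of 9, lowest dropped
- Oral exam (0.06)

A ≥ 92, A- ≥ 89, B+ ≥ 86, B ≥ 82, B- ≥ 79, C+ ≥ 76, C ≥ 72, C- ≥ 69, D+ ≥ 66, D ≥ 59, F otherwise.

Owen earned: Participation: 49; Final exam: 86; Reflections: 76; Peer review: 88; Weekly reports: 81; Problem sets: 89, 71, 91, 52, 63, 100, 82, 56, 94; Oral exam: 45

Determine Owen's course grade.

Problem sets: drop 52 → average of remaining 8 = 646/8 = 80.75
Weighted total:
  Participation 49 × 0.16 = 7.84
  Final exam 86 × 0.36 = 30.96
  Reflections 76 × 0.14 = 10.64
  Peer review 88 × 0.05 = 4.4
  Weekly reports 81 × 0.16 = 12.96
  Problem sets 80.75 × 0.07 = 5.6525
  Oral exam 45 × 0.06 = 2.7
Sum = 75.1525
75.1525 is ≥ 72 and < 76 → C

C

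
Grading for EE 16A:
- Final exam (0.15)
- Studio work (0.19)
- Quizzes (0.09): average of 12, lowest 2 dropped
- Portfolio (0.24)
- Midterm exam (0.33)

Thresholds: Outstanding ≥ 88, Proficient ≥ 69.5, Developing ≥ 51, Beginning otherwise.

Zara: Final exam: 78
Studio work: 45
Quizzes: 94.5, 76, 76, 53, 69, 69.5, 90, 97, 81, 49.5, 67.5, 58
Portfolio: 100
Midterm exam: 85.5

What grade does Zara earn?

Proficient

Quizzes: drop 49.5, 53 → average of remaining 10 = 778.5/10 = 77.85
Weighted total:
  Final exam 78 × 0.15 = 11.7
  Studio work 45 × 0.19 = 8.55
  Quizzes 77.85 × 0.09 = 7.0065
  Portfolio 100 × 0.24 = 24
  Midterm exam 85.5 × 0.33 = 28.215
Sum = 79.4715
79.4715 is ≥ 69.5 and < 88 → Proficient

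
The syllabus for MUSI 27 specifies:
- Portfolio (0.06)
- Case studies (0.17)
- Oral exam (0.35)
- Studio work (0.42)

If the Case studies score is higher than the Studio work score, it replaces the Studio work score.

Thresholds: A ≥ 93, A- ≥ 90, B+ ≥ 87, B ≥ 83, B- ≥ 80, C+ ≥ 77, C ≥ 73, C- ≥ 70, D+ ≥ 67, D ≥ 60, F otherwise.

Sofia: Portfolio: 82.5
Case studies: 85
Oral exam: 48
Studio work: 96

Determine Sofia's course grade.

Case studies (85) ≤ Studio work (96), so Studio work stays at 96.
Weighted total:
  Portfolio 82.5 × 0.06 = 4.95
  Case studies 85 × 0.17 = 14.45
  Oral exam 48 × 0.35 = 16.8
  Studio work 96 × 0.42 = 40.32
Sum = 76.52
76.52 is ≥ 73 and < 77 → C

C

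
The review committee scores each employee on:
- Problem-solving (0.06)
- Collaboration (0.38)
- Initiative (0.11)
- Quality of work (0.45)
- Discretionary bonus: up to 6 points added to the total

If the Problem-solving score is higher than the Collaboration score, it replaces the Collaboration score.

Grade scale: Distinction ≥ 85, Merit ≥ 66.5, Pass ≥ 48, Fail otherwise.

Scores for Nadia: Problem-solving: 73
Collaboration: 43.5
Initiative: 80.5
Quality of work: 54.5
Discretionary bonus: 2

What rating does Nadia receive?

Merit

Problem-solving (73) > Collaboration (43.5), so Collaboration counts as 73.
Weighted total:
  Problem-solving 73 × 0.06 = 4.38
  Collaboration 73 × 0.38 = 27.74
  Initiative 80.5 × 0.11 = 8.855
  Quality of work 54.5 × 0.45 = 24.525
Sum = 65.5
Discretionary bonus: 65.5 + 2 = 67.5
67.5 is ≥ 66.5 and < 85 → Merit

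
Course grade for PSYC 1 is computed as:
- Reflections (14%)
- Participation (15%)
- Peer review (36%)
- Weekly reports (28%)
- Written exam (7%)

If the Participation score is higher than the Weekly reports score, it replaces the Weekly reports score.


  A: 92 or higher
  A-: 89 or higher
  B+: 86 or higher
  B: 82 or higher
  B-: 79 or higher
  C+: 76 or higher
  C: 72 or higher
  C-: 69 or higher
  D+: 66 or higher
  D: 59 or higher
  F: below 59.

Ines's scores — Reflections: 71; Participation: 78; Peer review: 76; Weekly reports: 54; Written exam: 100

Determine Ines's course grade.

C+

Participation (78) > Weekly reports (54), so Weekly reports counts as 78.
Weighted total:
  Reflections 71 × 0.14 = 9.94
  Participation 78 × 0.15 = 11.7
  Peer review 76 × 0.36 = 27.36
  Weekly reports 78 × 0.28 = 21.84
  Written exam 100 × 0.07 = 7
Sum = 77.84
77.84 is ≥ 76 and < 79 → C+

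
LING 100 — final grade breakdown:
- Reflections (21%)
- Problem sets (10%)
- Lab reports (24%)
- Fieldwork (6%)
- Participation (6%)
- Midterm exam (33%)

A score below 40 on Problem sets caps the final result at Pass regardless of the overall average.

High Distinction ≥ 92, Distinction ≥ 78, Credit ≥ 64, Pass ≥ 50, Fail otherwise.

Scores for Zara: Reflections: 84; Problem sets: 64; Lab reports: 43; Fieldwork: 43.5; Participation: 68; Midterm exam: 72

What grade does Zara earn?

Problem sets score 64 ≥ 40: minimum met.
Weighted total:
  Reflections 84 × 0.21 = 17.64
  Problem sets 64 × 0.1 = 6.4
  Lab reports 43 × 0.24 = 10.32
  Fieldwork 43.5 × 0.06 = 2.61
  Participation 68 × 0.06 = 4.08
  Midterm exam 72 × 0.33 = 23.76
Sum = 64.81
64.81 is ≥ 64 and < 78 → Credit

Credit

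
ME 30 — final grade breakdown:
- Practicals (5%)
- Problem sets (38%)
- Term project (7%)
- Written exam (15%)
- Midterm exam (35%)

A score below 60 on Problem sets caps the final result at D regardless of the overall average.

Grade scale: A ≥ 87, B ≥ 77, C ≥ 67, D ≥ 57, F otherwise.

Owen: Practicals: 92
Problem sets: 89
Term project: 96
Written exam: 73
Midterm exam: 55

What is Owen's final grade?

Problem sets score 89 ≥ 60: minimum met.
Weighted total:
  Practicals 92 × 0.05 = 4.6
  Problem sets 89 × 0.38 = 33.82
  Term project 96 × 0.07 = 6.72
  Written exam 73 × 0.15 = 10.95
  Midterm exam 55 × 0.35 = 19.25
Sum = 75.34
75.34 is ≥ 67 and < 77 → C

C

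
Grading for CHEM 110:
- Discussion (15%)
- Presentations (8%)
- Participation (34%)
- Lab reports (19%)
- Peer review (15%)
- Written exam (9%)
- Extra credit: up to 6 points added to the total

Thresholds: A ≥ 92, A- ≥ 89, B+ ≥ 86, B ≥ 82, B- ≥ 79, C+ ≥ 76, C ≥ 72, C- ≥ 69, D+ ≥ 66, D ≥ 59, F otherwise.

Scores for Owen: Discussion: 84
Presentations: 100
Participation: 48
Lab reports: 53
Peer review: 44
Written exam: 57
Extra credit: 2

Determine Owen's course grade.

Weighted total:
  Discussion 84 × 0.15 = 12.6
  Presentations 100 × 0.08 = 8
  Participation 48 × 0.34 = 16.32
  Lab reports 53 × 0.19 = 10.07
  Peer review 44 × 0.15 = 6.6
  Written exam 57 × 0.09 = 5.13
Sum = 58.72
Extra credit: 58.72 + 2 = 60.72
60.72 is ≥ 59 and < 66 → D

D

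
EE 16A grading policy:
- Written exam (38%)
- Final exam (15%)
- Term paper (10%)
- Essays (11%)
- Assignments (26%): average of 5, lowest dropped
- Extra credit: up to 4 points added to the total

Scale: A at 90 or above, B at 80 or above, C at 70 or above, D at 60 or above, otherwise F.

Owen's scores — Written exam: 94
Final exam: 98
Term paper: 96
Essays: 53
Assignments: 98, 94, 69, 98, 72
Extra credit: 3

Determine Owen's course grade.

Assignments: drop 69 → average of remaining 4 = 362/4 = 90.5
Weighted total:
  Written exam 94 × 0.38 = 35.72
  Final exam 98 × 0.15 = 14.7
  Term paper 96 × 0.1 = 9.6
  Essays 53 × 0.11 = 5.83
  Assignments 90.5 × 0.26 = 23.53
Sum = 89.38
Extra credit: 89.38 + 3 = 92.38
92.38 ≥ 90 → A

A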